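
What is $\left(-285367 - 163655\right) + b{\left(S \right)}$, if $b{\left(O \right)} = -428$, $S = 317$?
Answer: $-449450$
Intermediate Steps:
$\left(-285367 - 163655\right) + b{\left(S \right)} = \left(-285367 - 163655\right) - 428 = -449022 - 428 = -449450$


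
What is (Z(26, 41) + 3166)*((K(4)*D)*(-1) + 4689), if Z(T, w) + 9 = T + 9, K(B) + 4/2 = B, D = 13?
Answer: 14884296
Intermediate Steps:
K(B) = -2 + B
Z(T, w) = T (Z(T, w) = -9 + (T + 9) = -9 + (9 + T) = T)
(Z(26, 41) + 3166)*((K(4)*D)*(-1) + 4689) = (26 + 3166)*(((-2 + 4)*13)*(-1) + 4689) = 3192*((2*13)*(-1) + 4689) = 3192*(26*(-1) + 4689) = 3192*(-26 + 4689) = 3192*4663 = 14884296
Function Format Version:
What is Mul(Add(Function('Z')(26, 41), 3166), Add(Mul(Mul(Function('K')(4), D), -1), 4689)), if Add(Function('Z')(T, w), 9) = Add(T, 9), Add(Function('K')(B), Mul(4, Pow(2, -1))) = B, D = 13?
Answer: 14884296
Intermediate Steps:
Function('K')(B) = Add(-2, B)
Function('Z')(T, w) = T (Function('Z')(T, w) = Add(-9, Add(T, 9)) = Add(-9, Add(9, T)) = T)
Mul(Add(Function('Z')(26, 41), 3166), Add(Mul(Mul(Function('K')(4), D), -1), 4689)) = Mul(Add(26, 3166), Add(Mul(Mul(Add(-2, 4), 13), -1), 4689)) = Mul(3192, Add(Mul(Mul(2, 13), -1), 4689)) = Mul(3192, Add(Mul(26, -1), 4689)) = Mul(3192, Add(-26, 4689)) = Mul(3192, 4663) = 14884296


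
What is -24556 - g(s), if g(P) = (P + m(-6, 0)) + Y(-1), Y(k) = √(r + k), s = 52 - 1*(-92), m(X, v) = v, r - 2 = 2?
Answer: -24700 - √3 ≈ -24702.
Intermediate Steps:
r = 4 (r = 2 + 2 = 4)
s = 144 (s = 52 + 92 = 144)
Y(k) = √(4 + k)
g(P) = P + √3 (g(P) = (P + 0) + √(4 - 1) = P + √3)
-24556 - g(s) = -24556 - (144 + √3) = -24556 + (-144 - √3) = -24700 - √3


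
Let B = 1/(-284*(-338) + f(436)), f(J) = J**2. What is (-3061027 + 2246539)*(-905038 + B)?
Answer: 26360956180342173/35761 ≈ 7.3714e+11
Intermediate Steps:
B = 1/286088 (B = 1/(-284*(-338) + 436**2) = 1/(95992 + 190096) = 1/286088 ≈ 3.4954e-6)
(-3061027 + 2246539)*(-905038 + B) = (-3061027 + 2246539)*(-905038 + 1/286088) = -814488*(-258920511343/286088) = 26360956180342173/35761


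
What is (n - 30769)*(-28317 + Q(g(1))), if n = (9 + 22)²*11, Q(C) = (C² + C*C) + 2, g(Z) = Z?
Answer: 571865974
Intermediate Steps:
Q(C) = 2 + 2*C² (Q(C) = (C² + C²) + 2 = 2*C² + 2 = 2 + 2*C²)
n = 10571 (n = 31²*11 = 961*11 = 10571)
(n - 30769)*(-28317 + Q(g(1))) = (10571 - 30769)*(-28317 + (2 + 2*1²)) = -20198*(-28317 + (2 + 2*1)) = -20198*(-28317 + (2 + 2)) = -20198*(-28317 + 4) = -20198*(-28313) = 571865974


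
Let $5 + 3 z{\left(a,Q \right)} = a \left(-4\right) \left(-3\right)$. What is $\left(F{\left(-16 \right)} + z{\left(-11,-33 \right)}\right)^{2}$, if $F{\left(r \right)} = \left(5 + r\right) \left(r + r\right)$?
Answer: $\frac{844561}{9} \approx 93840.0$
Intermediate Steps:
$z{\left(a,Q \right)} = - \frac{5}{3} + 4 a$ ($z{\left(a,Q \right)} = - \frac{5}{3} + \frac{a \left(-4\right) \left(-3\right)}{3} = - \frac{5}{3} + \frac{- 4 a \left(-3\right)}{3} = - \frac{5}{3} + \frac{12 a}{3} = - \frac{5}{3} + 4 a$)
$F{\left(r \right)} = 2 r \left(5 + r\right)$ ($F{\left(r \right)} = \left(5 + r\right) 2 r = 2 r \left(5 + r\right)$)
$\left(F{\left(-16 \right)} + z{\left(-11,-33 \right)}\right)^{2} = \left(2 \left(-16\right) \left(5 - 16\right) + \left(- \frac{5}{3} + 4 \left(-11\right)\right)\right)^{2} = \left(2 \left(-16\right) \left(-11\right) - \frac{137}{3}\right)^{2} = \left(352 - \frac{137}{3}\right)^{2} = \left(\frac{919}{3}\right)^{2} = \frac{844561}{9}$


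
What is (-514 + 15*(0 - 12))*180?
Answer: -124920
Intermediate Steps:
(-514 + 15*(0 - 12))*180 = (-514 + 15*(-12))*180 = (-514 - 180)*180 = -694*180 = -124920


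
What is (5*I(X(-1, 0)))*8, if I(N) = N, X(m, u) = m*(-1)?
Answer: 40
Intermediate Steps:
X(m, u) = -m
(5*I(X(-1, 0)))*8 = (5*(-1*(-1)))*8 = (5*1)*8 = 5*8 = 40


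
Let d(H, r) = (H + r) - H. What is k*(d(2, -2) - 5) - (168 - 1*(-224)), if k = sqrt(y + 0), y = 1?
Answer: -399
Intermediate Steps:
d(H, r) = r
k = 1 (k = sqrt(1 + 0) = sqrt(1) = 1)
k*(d(2, -2) - 5) - (168 - 1*(-224)) = 1*(-2 - 5) - (168 - 1*(-224)) = 1*(-7) - (168 + 224) = -7 - 1*392 = -7 - 392 = -399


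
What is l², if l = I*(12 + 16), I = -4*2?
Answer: 50176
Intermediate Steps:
I = -8
l = -224 (l = -8*(12 + 16) = -8*28 = -224)
l² = (-224)² = 50176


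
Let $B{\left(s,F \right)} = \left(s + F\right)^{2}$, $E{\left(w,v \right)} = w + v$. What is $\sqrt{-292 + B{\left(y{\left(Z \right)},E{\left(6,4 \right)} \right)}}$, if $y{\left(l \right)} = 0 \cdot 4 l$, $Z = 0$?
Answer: $8 i \sqrt{3} \approx 13.856 i$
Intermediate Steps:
$y{\left(l \right)} = 0$ ($y{\left(l \right)} = 0 l = 0$)
$E{\left(w,v \right)} = v + w$
$B{\left(s,F \right)} = \left(F + s\right)^{2}$
$\sqrt{-292 + B{\left(y{\left(Z \right)},E{\left(6,4 \right)} \right)}} = \sqrt{-292 + \left(\left(4 + 6\right) + 0\right)^{2}} = \sqrt{-292 + \left(10 + 0\right)^{2}} = \sqrt{-292 + 10^{2}} = \sqrt{-292 + 100} = \sqrt{-192} = 8 i \sqrt{3}$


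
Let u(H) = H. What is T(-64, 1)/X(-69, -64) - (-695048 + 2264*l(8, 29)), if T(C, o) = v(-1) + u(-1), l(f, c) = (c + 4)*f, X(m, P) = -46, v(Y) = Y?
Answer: 2239097/23 ≈ 97352.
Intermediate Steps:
l(f, c) = f*(4 + c) (l(f, c) = (4 + c)*f = f*(4 + c))
T(C, o) = -2 (T(C, o) = -1 - 1 = -2)
T(-64, 1)/X(-69, -64) - (-695048 + 2264*l(8, 29)) = -2/(-46) - (-695048 + 18112*(4 + 29)) = -2*(-1/46) - 2264/(1/(-307 + 8*33)) = 1/23 - 2264/(1/(-307 + 264)) = 1/23 - 2264/(1/(-43)) = 1/23 - 2264/(-1/43) = 1/23 - 2264*(-43) = 1/23 + 97352 = 2239097/23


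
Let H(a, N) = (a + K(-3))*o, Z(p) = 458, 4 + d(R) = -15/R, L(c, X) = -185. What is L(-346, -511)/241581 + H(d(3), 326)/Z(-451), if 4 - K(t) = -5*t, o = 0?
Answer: -185/241581 ≈ -0.00076579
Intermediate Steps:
K(t) = 4 + 5*t (K(t) = 4 - (-5)*t = 4 + 5*t)
d(R) = -4 - 15/R
H(a, N) = 0 (H(a, N) = (a + (4 + 5*(-3)))*0 = (a + (4 - 15))*0 = (a - 11)*0 = (-11 + a)*0 = 0)
L(-346, -511)/241581 + H(d(3), 326)/Z(-451) = -185/241581 + 0/458 = -185*1/241581 + 0*(1/458) = -185/241581 + 0 = -185/241581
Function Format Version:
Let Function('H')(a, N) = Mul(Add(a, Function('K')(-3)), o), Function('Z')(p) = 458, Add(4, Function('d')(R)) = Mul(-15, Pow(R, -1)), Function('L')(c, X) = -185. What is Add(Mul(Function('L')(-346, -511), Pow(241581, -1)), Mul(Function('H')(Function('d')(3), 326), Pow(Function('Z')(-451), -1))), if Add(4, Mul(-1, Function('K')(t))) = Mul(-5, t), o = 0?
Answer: Rational(-185, 241581) ≈ -0.00076579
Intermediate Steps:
Function('K')(t) = Add(4, Mul(5, t)) (Function('K')(t) = Add(4, Mul(-1, Mul(-5, t))) = Add(4, Mul(5, t)))
Function('d')(R) = Add(-4, Mul(-15, Pow(R, -1)))
Function('H')(a, N) = 0 (Function('H')(a, N) = Mul(Add(a, Add(4, Mul(5, -3))), 0) = Mul(Add(a, Add(4, -15)), 0) = Mul(Add(a, -11), 0) = Mul(Add(-11, a), 0) = 0)
Add(Mul(Function('L')(-346, -511), Pow(241581, -1)), Mul(Function('H')(Function('d')(3), 326), Pow(Function('Z')(-451), -1))) = Add(Mul(-185, Pow(241581, -1)), Mul(0, Pow(458, -1))) = Add(Mul(-185, Rational(1, 241581)), Mul(0, Rational(1, 458))) = Add(Rational(-185, 241581), 0) = Rational(-185, 241581)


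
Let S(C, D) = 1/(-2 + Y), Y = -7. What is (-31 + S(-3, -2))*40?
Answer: -11200/9 ≈ -1244.4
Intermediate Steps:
S(C, D) = -⅑ (S(C, D) = 1/(-2 - 7) = 1/(-9) = -⅑)
(-31 + S(-3, -2))*40 = (-31 - ⅑)*40 = -280/9*40 = -11200/9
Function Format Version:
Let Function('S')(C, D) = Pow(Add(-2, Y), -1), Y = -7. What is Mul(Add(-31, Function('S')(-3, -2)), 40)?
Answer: Rational(-11200, 9) ≈ -1244.4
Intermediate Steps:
Function('S')(C, D) = Rational(-1, 9) (Function('S')(C, D) = Pow(Add(-2, -7), -1) = Pow(-9, -1) = Rational(-1, 9))
Mul(Add(-31, Function('S')(-3, -2)), 40) = Mul(Add(-31, Rational(-1, 9)), 40) = Mul(Rational(-280, 9), 40) = Rational(-11200, 9)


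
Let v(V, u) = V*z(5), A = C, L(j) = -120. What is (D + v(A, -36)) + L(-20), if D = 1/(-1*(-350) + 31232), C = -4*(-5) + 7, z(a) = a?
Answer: 473731/31582 ≈ 15.000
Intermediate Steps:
C = 27 (C = 20 + 7 = 27)
A = 27
D = 1/31582 (D = 1/(350 + 31232) = 1/31582 ≈ 3.1664e-5)
v(V, u) = 5*V (v(V, u) = V*5 = 5*V)
(D + v(A, -36)) + L(-20) = (1/31582 + 5*27) - 120 = (1/31582 + 135) - 120 = 4263571/31582 - 120 = 473731/31582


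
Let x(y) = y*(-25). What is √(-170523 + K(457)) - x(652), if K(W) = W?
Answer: 16300 + I*√170066 ≈ 16300.0 + 412.39*I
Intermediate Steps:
x(y) = -25*y
√(-170523 + K(457)) - x(652) = √(-170523 + 457) - (-25)*652 = √(-170066) - 1*(-16300) = I*√170066 + 16300 = 16300 + I*√170066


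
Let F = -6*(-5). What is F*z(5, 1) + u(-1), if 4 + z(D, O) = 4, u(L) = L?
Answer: -1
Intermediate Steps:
F = 30
z(D, O) = 0 (z(D, O) = -4 + 4 = 0)
F*z(5, 1) + u(-1) = 30*0 - 1 = 0 - 1 = -1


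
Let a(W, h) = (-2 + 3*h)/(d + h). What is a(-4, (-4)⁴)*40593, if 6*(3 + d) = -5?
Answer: 186565428/1513 ≈ 1.2331e+5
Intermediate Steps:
d = -23/6 (d = -3 + (⅙)*(-5) = -3 - ⅚ = -23/6 ≈ -3.8333)
a(W, h) = (-2 + 3*h)/(-23/6 + h)
a(-4, (-4)⁴)*40593 = (6*(-2 + 3*(-4)⁴)/(-23 + 6*(-4)⁴))*40593 = (6*(-2 + 3*256)/(-23 + 6*256))*40593 = (6*(-2 + 768)/(-23 + 1536))*40593 = (6*766/1513)*40593 = (6*(1/1513)*766)*40593 = (4596/1513)*40593 = 186565428/1513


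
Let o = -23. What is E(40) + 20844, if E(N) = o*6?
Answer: 20706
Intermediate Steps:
E(N) = -138 (E(N) = -23*6 = -138)
E(40) + 20844 = -138 + 20844 = 20706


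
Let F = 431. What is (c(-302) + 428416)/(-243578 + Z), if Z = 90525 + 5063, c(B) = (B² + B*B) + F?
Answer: -122251/29598 ≈ -4.1304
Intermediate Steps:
c(B) = 431 + 2*B² (c(B) = (B² + B*B) + 431 = (B² + B²) + 431 = 2*B² + 431 = 431 + 2*B²)
Z = 95588
(c(-302) + 428416)/(-243578 + Z) = ((431 + 2*(-302)²) + 428416)/(-243578 + 95588) = ((431 + 2*91204) + 428416)/(-147990) = ((431 + 182408) + 428416)*(-1/147990) = (182839 + 428416)*(-1/147990) = 611255*(-1/147990) = -122251/29598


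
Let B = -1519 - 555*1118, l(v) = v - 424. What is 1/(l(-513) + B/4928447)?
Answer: -4928447/4618576848 ≈ -0.0010671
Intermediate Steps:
l(v) = -424 + v
B = -622009 (B = -1519 - 620490 = -622009)
1/(l(-513) + B/4928447) = 1/((-424 - 513) - 622009/4928447) = 1/(-937 - 622009*1/4928447) = 1/(-937 - 622009/4928447) = 1/(-4618576848/4928447) = -4928447/4618576848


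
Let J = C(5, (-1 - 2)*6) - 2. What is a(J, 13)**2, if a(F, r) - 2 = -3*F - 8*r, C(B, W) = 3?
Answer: 11025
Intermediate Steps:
J = 1 (J = 3 - 2 = 1)
a(F, r) = 2 - 8*r - 3*F (a(F, r) = 2 + (-3*F - 8*r) = 2 + (-8*r - 3*F) = 2 - 8*r - 3*F)
a(J, 13)**2 = (2 - 8*13 - 3*1)**2 = (2 - 104 - 3)**2 = (-105)**2 = 11025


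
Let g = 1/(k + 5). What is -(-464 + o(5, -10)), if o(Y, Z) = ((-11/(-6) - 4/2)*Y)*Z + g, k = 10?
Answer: 2278/5 ≈ 455.60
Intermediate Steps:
g = 1/15 (g = 1/(10 + 5) = 1/15 ≈ 0.066667)
o(Y, Z) = 1/15 - Y*Z/6 (o(Y, Z) = ((-11/(-6) - 4/2)*Y)*Z + 1/15 = ((-11*(-⅙) - 4*½)*Y)*Z + 1/15 = ((11/6 - 2)*Y)*Z + 1/15 = (-Y/6)*Z + 1/15 = -Y*Z/6 + 1/15 = 1/15 - Y*Z/6)
-(-464 + o(5, -10)) = -(-464 + (1/15 - ⅙*5*(-10))) = -(-464 + (1/15 + 25/3)) = -(-464 + 42/5) = -1*(-2278/5) = 2278/5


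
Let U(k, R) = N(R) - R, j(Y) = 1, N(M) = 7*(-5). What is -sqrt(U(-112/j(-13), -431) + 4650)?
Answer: -29*sqrt(6) ≈ -71.035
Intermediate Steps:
N(M) = -35
U(k, R) = -35 - R
-sqrt(U(-112/j(-13), -431) + 4650) = -sqrt((-35 - 1*(-431)) + 4650) = -sqrt((-35 + 431) + 4650) = -sqrt(396 + 4650) = -sqrt(5046) = -29*sqrt(6)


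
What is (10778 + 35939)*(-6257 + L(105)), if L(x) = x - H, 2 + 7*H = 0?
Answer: -2011727454/7 ≈ -2.8739e+8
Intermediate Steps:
H = -2/7 (H = -2/7 + (1/7)*0 = -2/7 + 0 = -2/7 ≈ -0.28571)
L(x) = 2/7 + x (L(x) = x - 1*(-2/7) = x + 2/7 = 2/7 + x)
(10778 + 35939)*(-6257 + L(105)) = (10778 + 35939)*(-6257 + (2/7 + 105)) = 46717*(-6257 + 737/7) = 46717*(-43062/7) = -2011727454/7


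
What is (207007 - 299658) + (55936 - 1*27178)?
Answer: -63893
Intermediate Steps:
(207007 - 299658) + (55936 - 1*27178) = -92651 + (55936 - 27178) = -92651 + 28758 = -63893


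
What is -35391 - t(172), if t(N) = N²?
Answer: -64975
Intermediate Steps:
-35391 - t(172) = -35391 - 1*172² = -35391 - 1*29584 = -35391 - 29584 = -64975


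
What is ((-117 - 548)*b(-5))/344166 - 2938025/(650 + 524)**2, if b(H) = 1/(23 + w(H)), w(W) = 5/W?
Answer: -146359338295/68656751526 ≈ -2.1318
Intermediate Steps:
b(H) = 1/(23 + 5/H)
((-117 - 548)*b(-5))/344166 - 2938025/(650 + 524)**2 = ((-117 - 548)*(-5/(5 + 23*(-5))))/344166 - 2938025/(650 + 524)**2 = -(-3325)/(5 - 115)*(1/344166) - 2938025/(1174**2) = -(-3325)/(-110)*(1/344166) - 2938025/1378276 = -(-3325)*(-1)/110*(1/344166) - 2938025*1/1378276 = -665*1/22*(1/344166) - 2938025/1378276 = -665/22*1/344166 - 2938025/1378276 = -35/398508 - 2938025/1378276 = -146359338295/68656751526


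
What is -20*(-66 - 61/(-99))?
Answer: 129460/99 ≈ 1307.7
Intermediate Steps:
-20*(-66 - 61/(-99)) = -20*(-66 - 61*(-1/99)) = -20*(-66 + 61/99) = -20*(-6473/99) = 129460/99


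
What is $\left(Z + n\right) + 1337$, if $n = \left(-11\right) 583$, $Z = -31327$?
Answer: $-36403$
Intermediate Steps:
$n = -6413$
$\left(Z + n\right) + 1337 = \left(-31327 - 6413\right) + 1337 = -37740 + 1337 = -36403$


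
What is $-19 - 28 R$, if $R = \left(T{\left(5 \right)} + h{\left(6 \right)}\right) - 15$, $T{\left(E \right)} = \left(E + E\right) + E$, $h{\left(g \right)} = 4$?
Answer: $-131$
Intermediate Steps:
$T{\left(E \right)} = 3 E$ ($T{\left(E \right)} = 2 E + E = 3 E$)
$R = 4$ ($R = \left(3 \cdot 5 + 4\right) - 15 = \left(15 + 4\right) - 15 = 19 - 15 = 4$)
$-19 - 28 R = -19 - 112 = -131$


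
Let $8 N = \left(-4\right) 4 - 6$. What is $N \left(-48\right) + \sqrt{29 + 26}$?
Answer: $132 + \sqrt{55} \approx 139.42$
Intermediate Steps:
$N = - \frac{11}{4}$ ($N = \frac{\left(-4\right) 4 - 6}{8} = \frac{-16 - 6}{8} = \frac{1}{8} \left(-22\right) = - \frac{11}{4} \approx -2.75$)
$N \left(-48\right) + \sqrt{29 + 26} = \left(- \frac{11}{4}\right) \left(-48\right) + \sqrt{29 + 26} = 132 + \sqrt{55}$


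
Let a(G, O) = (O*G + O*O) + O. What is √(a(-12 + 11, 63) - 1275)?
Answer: √2694 ≈ 51.904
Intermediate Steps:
a(G, O) = O + O² + G*O (a(G, O) = (G*O + O²) + O = (O² + G*O) + O = O + O² + G*O)
√(a(-12 + 11, 63) - 1275) = √(63*(1 + (-12 + 11) + 63) - 1275) = √(63*(1 - 1 + 63) - 1275) = √(63*63 - 1275) = √(3969 - 1275) = √2694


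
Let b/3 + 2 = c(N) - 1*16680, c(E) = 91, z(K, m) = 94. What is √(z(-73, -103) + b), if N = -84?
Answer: I*√49679 ≈ 222.89*I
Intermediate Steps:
b = -49773 (b = -6 + 3*(91 - 1*16680) = -6 + 3*(91 - 16680) = -6 + 3*(-16589) = -6 - 49767 = -49773)
√(z(-73, -103) + b) = √(94 - 49773) = √(-49679) = I*√49679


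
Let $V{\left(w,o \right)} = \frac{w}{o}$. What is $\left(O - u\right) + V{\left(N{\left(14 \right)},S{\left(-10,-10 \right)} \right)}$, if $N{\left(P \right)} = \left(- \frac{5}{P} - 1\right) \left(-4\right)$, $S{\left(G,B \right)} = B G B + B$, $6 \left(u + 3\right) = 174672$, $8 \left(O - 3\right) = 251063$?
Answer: $\frac{64389873}{28280} \approx 2276.9$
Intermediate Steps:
$O = \frac{251087}{8}$ ($O = 3 + \frac{1}{8} \cdot 251063 = 3 + \frac{251063}{8} = \frac{251087}{8} \approx 31386.0$)
$u = 29109$ ($u = -3 + \frac{1}{6} \cdot 174672 = -3 + 29112 = 29109$)
$S{\left(G,B \right)} = B + G B^{2}$ ($S{\left(G,B \right)} = G B^{2} + B = B + G B^{2}$)
$N{\left(P \right)} = 4 + \frac{20}{P}$ ($N{\left(P \right)} = \left(-1 - \frac{5}{P}\right) \left(-4\right) = 4 + \frac{20}{P}$)
$\left(O - u\right) + V{\left(N{\left(14 \right)},S{\left(-10,-10 \right)} \right)} = \left(\frac{251087}{8} - 29109\right) + \frac{4 + \frac{20}{14}}{\left(-10\right) \left(1 - -100\right)} = \left(\frac{251087}{8} - 29109\right) + \frac{4 + 20 \cdot \frac{1}{14}}{\left(-10\right) \left(1 + 100\right)} = \frac{18215}{8} + \frac{4 + \frac{10}{7}}{\left(-10\right) 101} = \frac{18215}{8} + \frac{38}{7 \left(-1010\right)} = \frac{18215}{8} + \frac{38}{7} \left(- \frac{1}{1010}\right) = \frac{18215}{8} - \frac{19}{3535} = \frac{64389873}{28280}$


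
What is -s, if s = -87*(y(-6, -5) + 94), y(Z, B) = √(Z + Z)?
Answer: 8178 + 174*I*√3 ≈ 8178.0 + 301.38*I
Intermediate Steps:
y(Z, B) = √2*√Z (y(Z, B) = √(2*Z) = √2*√Z)
s = -8178 - 174*I*√3 (s = -87*(√2*√(-6) + 94) = -87*(√2*(I*√6) + 94) = -87*(2*I*√3 + 94) = -87*(94 + 2*I*√3) = -8178 - 174*I*√3 ≈ -8178.0 - 301.38*I)
-s = -(-8178 - 174*I*√3) = 8178 + 174*I*√3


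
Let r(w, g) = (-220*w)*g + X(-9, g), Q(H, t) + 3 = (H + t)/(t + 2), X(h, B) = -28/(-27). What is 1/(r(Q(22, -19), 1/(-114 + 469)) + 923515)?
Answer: 32589/30096528283 ≈ 1.0828e-6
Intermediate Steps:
X(h, B) = 28/27 (X(h, B) = -28*(-1/27) = 28/27)
Q(H, t) = -3 + (H + t)/(2 + t) (Q(H, t) = -3 + (H + t)/(t + 2) = -3 + (H + t)/(2 + t))
r(w, g) = 28/27 - 220*g*w (r(w, g) = (-220*w)*g + 28/27 = -220*g*w + 28/27 = 28/27 - 220*g*w)
1/(r(Q(22, -19), 1/(-114 + 469)) + 923515) = 1/((28/27 - 220*(-6 + 22 - 2*(-19))/(2 - 19)/(-114 + 469)) + 923515) = 1/((28/27 - 220*(-6 + 22 + 38)/(-17)/355) + 923515) = 1/((28/27 - 220*1/355*(-1/17*54)) + 923515) = 1/((28/27 - 220*1/355*(-54/17)) + 923515) = 1/((28/27 + 2376/1207) + 923515) = 1/(97948/32589 + 923515) = 1/(30096528283/32589) = 32589/30096528283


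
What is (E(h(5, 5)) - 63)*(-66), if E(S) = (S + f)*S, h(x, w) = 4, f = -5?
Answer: 4422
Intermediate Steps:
E(S) = S*(-5 + S) (E(S) = (S - 5)*S = (-5 + S)*S = S*(-5 + S))
(E(h(5, 5)) - 63)*(-66) = (4*(-5 + 4) - 63)*(-66) = (4*(-1) - 63)*(-66) = (-4 - 63)*(-66) = -67*(-66) = 4422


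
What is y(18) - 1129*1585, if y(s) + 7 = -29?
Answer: -1789501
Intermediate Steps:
y(s) = -36 (y(s) = -7 - 29 = -36)
y(18) - 1129*1585 = -36 - 1129*1585 = -36 - 1789465 = -1789501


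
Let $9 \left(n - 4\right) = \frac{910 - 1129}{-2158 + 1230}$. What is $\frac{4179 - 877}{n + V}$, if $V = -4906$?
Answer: $- \frac{9192768}{13647095} \approx -0.67361$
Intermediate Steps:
$n = \frac{11209}{2784}$ ($n = 4 + \frac{\left(910 - 1129\right) \frac{1}{-2158 + 1230}}{9} = 4 + \frac{\left(-219\right) \frac{1}{-928}}{9} = 4 + \frac{\left(-219\right) \left(- \frac{1}{928}\right)}{9} = 4 + \frac{1}{9} \cdot \frac{219}{928} = 4 + \frac{73}{2784} = \frac{11209}{2784} \approx 4.0262$)
$\frac{4179 - 877}{n + V} = \frac{4179 - 877}{\frac{11209}{2784} - 4906} = \frac{4179 + \left(-2168 + 1291\right)}{- \frac{13647095}{2784}} = \left(4179 - 877\right) \left(- \frac{2784}{13647095}\right) = 3302 \left(- \frac{2784}{13647095}\right) = - \frac{9192768}{13647095}$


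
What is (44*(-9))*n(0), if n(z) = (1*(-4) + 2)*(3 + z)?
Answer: 2376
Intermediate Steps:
n(z) = -6 - 2*z (n(z) = (-4 + 2)*(3 + z) = -2*(3 + z) = -6 - 2*z)
(44*(-9))*n(0) = (44*(-9))*(-6 - 2*0) = -396*(-6 + 0) = -396*(-6) = 2376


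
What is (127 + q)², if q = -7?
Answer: 14400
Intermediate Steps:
(127 + q)² = (127 - 7)² = 120² = 14400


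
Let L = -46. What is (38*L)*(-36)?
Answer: 62928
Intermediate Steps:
(38*L)*(-36) = (38*(-46))*(-36) = -1748*(-36) = 62928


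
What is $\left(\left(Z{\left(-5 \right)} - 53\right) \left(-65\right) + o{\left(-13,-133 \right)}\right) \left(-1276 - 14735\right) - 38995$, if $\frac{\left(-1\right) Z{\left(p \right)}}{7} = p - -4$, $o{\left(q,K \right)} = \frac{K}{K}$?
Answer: $-47927896$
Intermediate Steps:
$o{\left(q,K \right)} = 1$
$Z{\left(p \right)} = -28 - 7 p$ ($Z{\left(p \right)} = - 7 \left(p - -4\right) = - 7 \left(p + 4\right) = - 7 \left(4 + p\right) = -28 - 7 p$)
$\left(\left(Z{\left(-5 \right)} - 53\right) \left(-65\right) + o{\left(-13,-133 \right)}\right) \left(-1276 - 14735\right) - 38995 = \left(\left(\left(-28 - -35\right) - 53\right) \left(-65\right) + 1\right) \left(-1276 - 14735\right) - 38995 = \left(\left(\left(-28 + 35\right) - 53\right) \left(-65\right) + 1\right) \left(-16011\right) - 38995 = \left(\left(7 - 53\right) \left(-65\right) + 1\right) \left(-16011\right) - 38995 = \left(\left(-46\right) \left(-65\right) + 1\right) \left(-16011\right) - 38995 = \left(2990 + 1\right) \left(-16011\right) - 38995 = 2991 \left(-16011\right) - 38995 = -47888901 - 38995 = -47927896$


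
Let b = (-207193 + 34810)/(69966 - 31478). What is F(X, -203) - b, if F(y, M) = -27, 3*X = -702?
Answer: -866793/38488 ≈ -22.521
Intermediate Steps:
X = -234 (X = (1/3)*(-702) = -234)
b = -172383/38488 ≈ -4.4789
F(X, -203) - b = -27 - 1*(-172383/38488) = -27 + 172383/38488 = -866793/38488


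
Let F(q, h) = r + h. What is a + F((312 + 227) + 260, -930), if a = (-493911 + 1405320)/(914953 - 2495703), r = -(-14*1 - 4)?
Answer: -1442555409/1580750 ≈ -912.58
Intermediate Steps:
r = 18 (r = -(-14 - 4) = -1*(-18) = 18)
a = -911409/1580750 (a = 911409/(-1580750) = 911409*(-1/1580750) = -911409/1580750 ≈ -0.57657)
F(q, h) = 18 + h
a + F((312 + 227) + 260, -930) = -911409/1580750 + (18 - 930) = -911409/1580750 - 912 = -1442555409/1580750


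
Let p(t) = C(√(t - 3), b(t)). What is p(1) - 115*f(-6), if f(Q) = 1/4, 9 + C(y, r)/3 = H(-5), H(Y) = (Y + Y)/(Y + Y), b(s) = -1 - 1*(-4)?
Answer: -211/4 ≈ -52.750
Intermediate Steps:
b(s) = 3 (b(s) = -1 + 4 = 3)
H(Y) = 1 (H(Y) = (2*Y)/((2*Y)) = (2*Y)*(1/(2*Y)) = 1)
C(y, r) = -24 (C(y, r) = -27 + 3*1 = -27 + 3 = -24)
p(t) = -24
f(Q) = ¼
p(1) - 115*f(-6) = -24 - 115*¼ = -24 - 115/4 = -211/4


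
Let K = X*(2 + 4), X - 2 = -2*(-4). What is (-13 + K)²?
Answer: 2209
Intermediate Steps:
X = 10 (X = 2 - 2*(-4) = 2 + 8 = 10)
K = 60 (K = 10*(2 + 4) = 10*6 = 60)
(-13 + K)² = (-13 + 60)² = 47² = 2209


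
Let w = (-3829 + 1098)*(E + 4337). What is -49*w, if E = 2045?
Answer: 854032858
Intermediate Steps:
w = -17429242 (w = (-3829 + 1098)*(2045 + 4337) = -2731*6382 = -17429242)
-49*w = -49*(-17429242) = 854032858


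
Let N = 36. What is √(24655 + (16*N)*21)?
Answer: √36751 ≈ 191.71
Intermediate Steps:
√(24655 + (16*N)*21) = √(24655 + (16*36)*21) = √(24655 + 576*21) = √(24655 + 12096) = √36751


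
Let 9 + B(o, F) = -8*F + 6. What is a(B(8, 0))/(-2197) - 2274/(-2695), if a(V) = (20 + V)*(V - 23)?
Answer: 475936/455455 ≈ 1.0450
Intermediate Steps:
B(o, F) = -3 - 8*F (B(o, F) = -9 + (-8*F + 6) = -9 + (6 - 8*F) = -3 - 8*F)
a(V) = (-23 + V)*(20 + V) (a(V) = (20 + V)*(-23 + V) = (-23 + V)*(20 + V))
a(B(8, 0))/(-2197) - 2274/(-2695) = (-460 + (-3 - 8*0)² - 3*(-3 - 8*0))/(-2197) - 2274/(-2695) = (-460 + (-3 + 0)² - 3*(-3 + 0))*(-1/2197) - 2274*(-1/2695) = (-460 + (-3)² - 3*(-3))*(-1/2197) + 2274/2695 = (-460 + 9 + 9)*(-1/2197) + 2274/2695 = -442*(-1/2197) + 2274/2695 = 34/169 + 2274/2695 = 475936/455455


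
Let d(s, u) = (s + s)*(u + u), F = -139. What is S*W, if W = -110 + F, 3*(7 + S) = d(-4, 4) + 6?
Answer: 6557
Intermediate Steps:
d(s, u) = 4*s*u (d(s, u) = (2*s)*(2*u) = 4*s*u)
S = -79/3 (S = -7 + (4*(-4)*4 + 6)/3 = -7 + (-64 + 6)/3 = -7 + (1/3)*(-58) = -7 - 58/3 = -79/3 ≈ -26.333)
W = -249 (W = -110 - 139 = -249)
S*W = -79/3*(-249) = 6557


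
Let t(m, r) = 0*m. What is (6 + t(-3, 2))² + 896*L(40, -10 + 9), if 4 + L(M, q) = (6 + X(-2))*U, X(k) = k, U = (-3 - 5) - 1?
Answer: -35804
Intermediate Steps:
t(m, r) = 0
U = -9 (U = -8 - 1 = -9)
L(M, q) = -40 (L(M, q) = -4 + (6 - 2)*(-9) = -4 + 4*(-9) = -4 - 36 = -40)
(6 + t(-3, 2))² + 896*L(40, -10 + 9) = (6 + 0)² + 896*(-40) = 6² - 35840 = 36 - 35840 = -35804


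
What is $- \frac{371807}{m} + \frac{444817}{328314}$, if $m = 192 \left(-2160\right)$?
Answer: $\frac{51090658273}{22693063680} \approx 2.2514$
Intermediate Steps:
$m = -414720$
$- \frac{371807}{m} + \frac{444817}{328314} = - \frac{371807}{-414720} + \frac{444817}{328314} = \left(-371807\right) \left(- \frac{1}{414720}\right) + 444817 \cdot \frac{1}{328314} = \frac{371807}{414720} + \frac{444817}{328314} = \frac{51090658273}{22693063680}$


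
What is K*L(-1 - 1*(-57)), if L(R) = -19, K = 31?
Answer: -589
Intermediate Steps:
K*L(-1 - 1*(-57)) = 31*(-19) = -589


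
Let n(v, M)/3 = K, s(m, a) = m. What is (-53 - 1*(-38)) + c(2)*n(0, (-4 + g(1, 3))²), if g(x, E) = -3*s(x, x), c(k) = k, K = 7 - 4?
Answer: 3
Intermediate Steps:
K = 3
g(x, E) = -3*x
n(v, M) = 9 (n(v, M) = 3*3 = 9)
(-53 - 1*(-38)) + c(2)*n(0, (-4 + g(1, 3))²) = (-53 - 1*(-38)) + 2*9 = (-53 + 38) + 18 = -15 + 18 = 3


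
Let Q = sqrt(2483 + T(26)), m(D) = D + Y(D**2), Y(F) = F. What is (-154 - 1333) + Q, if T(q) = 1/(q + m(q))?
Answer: -1487 + 5*sqrt(13159510)/364 ≈ -1437.2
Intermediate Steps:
m(D) = D + D**2
T(q) = 1/(q + q*(1 + q))
Q = 5*sqrt(13159510)/364 (Q = sqrt(2483 + 1/(26*(2 + 26))) = sqrt(2483 + (1/26)/28) = sqrt(2483 + (1/26)*(1/28)) = sqrt(2483 + 1/728) = sqrt(1807625/728) = 5*sqrt(13159510)/364 ≈ 49.830)
(-154 - 1333) + Q = (-154 - 1333) + 5*sqrt(13159510)/364 = -1487 + 5*sqrt(13159510)/364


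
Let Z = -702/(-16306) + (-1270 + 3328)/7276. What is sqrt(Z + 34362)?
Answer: sqrt(30230325720029750802)/29660614 ≈ 185.37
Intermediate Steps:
Z = 9666375/29660614 (Z = -702*(-1/16306) + 2058*(1/7276) = 351/8153 + 1029/3638 = 9666375/29660614 ≈ 0.32590)
sqrt(Z + 34362) = sqrt(9666375/29660614 + 34362) = sqrt(1019207684643/29660614) = sqrt(30230325720029750802)/29660614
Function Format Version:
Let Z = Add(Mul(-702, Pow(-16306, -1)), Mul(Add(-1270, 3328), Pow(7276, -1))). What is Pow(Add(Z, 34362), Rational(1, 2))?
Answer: Mul(Rational(1, 29660614), Pow(30230325720029750802, Rational(1, 2))) ≈ 185.37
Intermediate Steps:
Z = Rational(9666375, 29660614) (Z = Add(Mul(-702, Rational(-1, 16306)), Mul(2058, Rational(1, 7276))) = Add(Rational(351, 8153), Rational(1029, 3638)) = Rational(9666375, 29660614) ≈ 0.32590)
Pow(Add(Z, 34362), Rational(1, 2)) = Pow(Add(Rational(9666375, 29660614), 34362), Rational(1, 2)) = Pow(Rational(1019207684643, 29660614), Rational(1, 2)) = Mul(Rational(1, 29660614), Pow(30230325720029750802, Rational(1, 2)))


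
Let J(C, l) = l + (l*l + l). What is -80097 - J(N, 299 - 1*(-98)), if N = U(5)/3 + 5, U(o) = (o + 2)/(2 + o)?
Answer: -238500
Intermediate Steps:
U(o) = 1 (U(o) = (2 + o)/(2 + o) = 1)
N = 16/3 (N = 1/3 + 5 = 16/3 ≈ 5.3333)
J(C, l) = l**2 + 2*l (J(C, l) = l + (l**2 + l) = l + (l + l**2) = l**2 + 2*l)
-80097 - J(N, 299 - 1*(-98)) = -80097 - (299 - 1*(-98))*(2 + (299 - 1*(-98))) = -80097 - (299 + 98)*(2 + (299 + 98)) = -80097 - 397*(2 + 397) = -80097 - 397*399 = -80097 - 1*158403 = -80097 - 158403 = -238500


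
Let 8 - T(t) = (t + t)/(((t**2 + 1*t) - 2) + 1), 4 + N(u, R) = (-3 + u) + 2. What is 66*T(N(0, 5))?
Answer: 10692/19 ≈ 562.74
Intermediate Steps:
N(u, R) = -5 + u (N(u, R) = -4 + ((-3 + u) + 2) = -4 + (-1 + u) = -5 + u)
T(t) = 8 - 2*t/(-1 + t + t**2) (T(t) = 8 - (t + t)/(((t**2 + 1*t) - 2) + 1) = 8 - 2*t/(((t**2 + t) - 2) + 1) = 8 - 2*t/(((t + t**2) - 2) + 1) = 8 - 2*t/((-2 + t + t**2) + 1) = 8 - 2*t/(-1 + t + t**2))
66*T(N(0, 5)) = 66*(2*(-4 + 3*(-5 + 0) + 4*(-5 + 0)**2)/(-1 + (-5 + 0) + (-5 + 0)**2)) = 66*(2*(-4 + 3*(-5) + 4*(-5)**2)/(-1 - 5 + (-5)**2)) = 66*(2*(-4 - 15 + 4*25)/(-1 - 5 + 25)) = 66*(2*(-4 - 15 + 100)/19) = 66*(2*(1/19)*81) = 66*(162/19) = 10692/19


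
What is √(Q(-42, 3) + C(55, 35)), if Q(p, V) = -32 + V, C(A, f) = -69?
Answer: 7*I*√2 ≈ 9.8995*I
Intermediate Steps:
√(Q(-42, 3) + C(55, 35)) = √((-32 + 3) - 69) = √(-29 - 69) = √(-98) = 7*I*√2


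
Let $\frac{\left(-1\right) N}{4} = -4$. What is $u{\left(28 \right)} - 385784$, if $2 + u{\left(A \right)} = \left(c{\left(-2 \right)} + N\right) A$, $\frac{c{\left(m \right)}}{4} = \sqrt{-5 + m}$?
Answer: $-385338 + 112 i \sqrt{7} \approx -3.8534 \cdot 10^{5} + 296.32 i$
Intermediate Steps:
$N = 16$ ($N = \left(-4\right) \left(-4\right) = 16$)
$c{\left(m \right)} = 4 \sqrt{-5 + m}$
$u{\left(A \right)} = -2 + A \left(16 + 4 i \sqrt{7}\right)$ ($u{\left(A \right)} = -2 + \left(4 \sqrt{-5 - 2} + 16\right) A = -2 + \left(4 \sqrt{-7} + 16\right) A = -2 + \left(4 i \sqrt{7} + 16\right) A = -2 + \left(16 + 4 i \sqrt{7}\right) A = -2 + A \left(16 + 4 i \sqrt{7}\right)$)
$u{\left(28 \right)} - 385784 = \left(-2 + 16 \cdot 28 + 4 i 28 \sqrt{7}\right) - 385784 = \left(-2 + 448 + 112 i \sqrt{7}\right) - 385784 = \left(446 + 112 i \sqrt{7}\right) - 385784 = -385338 + 112 i \sqrt{7}$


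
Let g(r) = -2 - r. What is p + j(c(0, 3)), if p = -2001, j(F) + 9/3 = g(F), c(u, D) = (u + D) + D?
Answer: -2012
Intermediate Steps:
c(u, D) = u + 2*D (c(u, D) = (D + u) + D = u + 2*D)
j(F) = -5 - F (j(F) = -3 + (-2 - F) = -5 - F)
p + j(c(0, 3)) = -2001 + (-5 - (0 + 2*3)) = -2001 + (-5 - (0 + 6)) = -2001 + (-5 - 1*6) = -2001 + (-5 - 6) = -2001 - 11 = -2012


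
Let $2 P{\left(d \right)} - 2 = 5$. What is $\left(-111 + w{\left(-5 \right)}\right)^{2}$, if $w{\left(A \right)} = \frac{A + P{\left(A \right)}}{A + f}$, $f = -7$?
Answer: $\frac{786769}{64} \approx 12293.0$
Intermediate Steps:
$P{\left(d \right)} = \frac{7}{2}$ ($P{\left(d \right)} = 1 + \frac{1}{2} \cdot 5 = 1 + \frac{5}{2} = \frac{7}{2}$)
$w{\left(A \right)} = \frac{\frac{7}{2} + A}{-7 + A}$ ($w{\left(A \right)} = \frac{A + \frac{7}{2}}{A - 7} = \frac{\frac{7}{2} + A}{-7 + A}$)
$\left(-111 + w{\left(-5 \right)}\right)^{2} = \left(-111 + \frac{\frac{7}{2} - 5}{-7 - 5}\right)^{2} = \left(-111 + \frac{1}{-12} \left(- \frac{3}{2}\right)\right)^{2} = \left(-111 - - \frac{1}{8}\right)^{2} = \left(-111 + \frac{1}{8}\right)^{2} = \left(- \frac{887}{8}\right)^{2} = \frac{786769}{64}$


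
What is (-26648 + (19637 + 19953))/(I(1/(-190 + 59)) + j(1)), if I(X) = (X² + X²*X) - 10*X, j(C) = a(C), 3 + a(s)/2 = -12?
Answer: -14547396861/33635495 ≈ -432.50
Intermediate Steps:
a(s) = -30 (a(s) = -6 + 2*(-12) = -6 - 24 = -30)
j(C) = -30
I(X) = X² + X³ - 10*X (I(X) = (X² + X³) - 10*X = X² + X³ - 10*X)
(-26648 + (19637 + 19953))/(I(1/(-190 + 59)) + j(1)) = (-26648 + (19637 + 19953))/((-10 + 1/(-190 + 59) + (1/(-190 + 59))²)/(-190 + 59) - 30) = (-26648 + 39590)/((-10 + 1/(-131) + (1/(-131))²)/(-131) - 30) = 12942/(-(-10 - 1/131 + (-1/131)²)/131 - 30) = 12942/(-(-10 - 1/131 + 1/17161)/131 - 30) = 12942/(-1/131*(-171740/17161) - 30) = 12942/(171740/2248091 - 30) = 12942/(-67270990/2248091) = 12942*(-2248091/67270990) = -14547396861/33635495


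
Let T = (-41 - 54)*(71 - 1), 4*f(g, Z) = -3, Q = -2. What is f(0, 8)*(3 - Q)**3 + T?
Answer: -26975/4 ≈ -6743.8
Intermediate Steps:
f(g, Z) = -3/4 (f(g, Z) = (1/4)*(-3) = -3/4)
T = -6650 (T = -95*70 = -6650)
f(0, 8)*(3 - Q)**3 + T = -3*(3 - 1*(-2))**3/4 - 6650 = -3*(3 + 2)**3/4 - 6650 = -3/4*5**3 - 6650 = -3/4*125 - 6650 = -375/4 - 6650 = -26975/4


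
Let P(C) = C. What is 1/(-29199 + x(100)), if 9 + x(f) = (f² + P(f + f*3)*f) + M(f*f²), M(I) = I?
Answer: 1/1020792 ≈ 9.7963e-7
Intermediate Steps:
x(f) = -9 + f³ + 5*f² (x(f) = -9 + ((f² + (f + f*3)*f) + f*f²) = -9 + ((f² + (f + 3*f)*f) + f³) = -9 + ((f² + (4*f)*f) + f³) = -9 + ((f² + 4*f²) + f³) = -9 + (5*f² + f³) = -9 + (f³ + 5*f²) = -9 + f³ + 5*f²)
1/(-29199 + x(100)) = 1/(-29199 + (-9 + 100³ + 5*100²)) = 1/(-29199 + (-9 + 1000000 + 5*10000)) = 1/(-29199 + (-9 + 1000000 + 50000)) = 1/(-29199 + 1049991) = 1/1020792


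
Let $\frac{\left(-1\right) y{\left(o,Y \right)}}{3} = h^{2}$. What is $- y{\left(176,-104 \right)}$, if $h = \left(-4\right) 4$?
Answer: $768$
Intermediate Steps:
$h = -16$
$y{\left(o,Y \right)} = -768$ ($y{\left(o,Y \right)} = - 3 \left(-16\right)^{2} = \left(-3\right) 256 = -768$)
$- y{\left(176,-104 \right)} = \left(-1\right) \left(-768\right) = 768$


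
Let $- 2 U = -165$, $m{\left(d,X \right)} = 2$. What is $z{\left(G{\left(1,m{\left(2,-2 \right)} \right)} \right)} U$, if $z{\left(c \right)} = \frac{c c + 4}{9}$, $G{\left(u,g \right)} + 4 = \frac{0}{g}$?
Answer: $\frac{550}{3} \approx 183.33$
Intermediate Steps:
$G{\left(u,g \right)} = -4$ ($G{\left(u,g \right)} = -4 + \frac{0}{g} = -4 + 0 = -4$)
$z{\left(c \right)} = \frac{4}{9} + \frac{c^{2}}{9}$ ($z{\left(c \right)} = \left(c^{2} + 4\right) \frac{1}{9} = \left(4 + c^{2}\right) \frac{1}{9} = \frac{4}{9} + \frac{c^{2}}{9}$)
$U = \frac{165}{2}$ ($U = \left(- \frac{1}{2}\right) \left(-165\right) = \frac{165}{2} \approx 82.5$)
$z{\left(G{\left(1,m{\left(2,-2 \right)} \right)} \right)} U = \left(\frac{4}{9} + \frac{\left(-4\right)^{2}}{9}\right) \frac{165}{2} = \left(\frac{4}{9} + \frac{1}{9} \cdot 16\right) \frac{165}{2} = \left(\frac{4}{9} + \frac{16}{9}\right) \frac{165}{2} = \frac{20}{9} \cdot \frac{165}{2} = \frac{550}{3}$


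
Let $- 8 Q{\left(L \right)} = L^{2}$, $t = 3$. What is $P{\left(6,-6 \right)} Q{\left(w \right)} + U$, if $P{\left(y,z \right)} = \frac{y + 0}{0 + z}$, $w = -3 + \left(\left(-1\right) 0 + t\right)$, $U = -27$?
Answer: $-27$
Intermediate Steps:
$w = 0$ ($w = -3 + \left(\left(-1\right) 0 + 3\right) = -3 + \left(0 + 3\right) = -3 + 3 = 0$)
$P{\left(y,z \right)} = \frac{y}{z}$
$Q{\left(L \right)} = - \frac{L^{2}}{8}$
$P{\left(6,-6 \right)} Q{\left(w \right)} + U = \frac{6}{-6} \left(- \frac{0^{2}}{8}\right) - 27 = 6 \left(- \frac{1}{6}\right) \left(\left(- \frac{1}{8}\right) 0\right) - 27 = \left(-1\right) 0 - 27 = 0 - 27 = -27$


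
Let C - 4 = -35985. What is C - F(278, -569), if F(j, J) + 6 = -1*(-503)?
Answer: -36478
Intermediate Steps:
F(j, J) = 497 (F(j, J) = -6 - 1*(-503) = -6 + 503 = 497)
C = -35981 (C = 4 - 35985 = -35981)
C - F(278, -569) = -35981 - 1*497 = -35981 - 497 = -36478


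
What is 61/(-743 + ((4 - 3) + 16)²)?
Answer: -61/454 ≈ -0.13436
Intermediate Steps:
61/(-743 + ((4 - 3) + 16)²) = 61/(-743 + (1 + 16)²) = 61/(-743 + 17²) = 61/(-743 + 289) = 61/(-454) = -1/454*61 = -61/454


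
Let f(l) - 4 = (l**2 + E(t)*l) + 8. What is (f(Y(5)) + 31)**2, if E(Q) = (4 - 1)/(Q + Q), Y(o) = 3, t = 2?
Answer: 47089/16 ≈ 2943.1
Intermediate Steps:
E(Q) = 3/(2*Q) (E(Q) = 3/((2*Q)) = 3*(1/(2*Q)) = 3/(2*Q))
f(l) = 12 + l**2 + 3*l/4 (f(l) = 4 + ((l**2 + ((3/2)/2)*l) + 8) = 4 + ((l**2 + ((3/2)*(1/2))*l) + 8) = 4 + ((l**2 + 3*l/4) + 8) = 4 + (8 + l**2 + 3*l/4) = 12 + l**2 + 3*l/4)
(f(Y(5)) + 31)**2 = ((12 + 3**2 + (3/4)*3) + 31)**2 = ((12 + 9 + 9/4) + 31)**2 = (93/4 + 31)**2 = (217/4)**2 = 47089/16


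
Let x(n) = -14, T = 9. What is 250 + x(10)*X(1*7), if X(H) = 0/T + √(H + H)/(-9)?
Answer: 250 + 14*√14/9 ≈ 255.82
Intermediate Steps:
X(H) = -√2*√H/9 (X(H) = 0/9 + √(H + H)/(-9) = 0*(⅑) + √(2*H)*(-⅑) = 0 + (√2*√H)*(-⅑) = 0 - √2*√H/9 = -√2*√H/9)
250 + x(10)*X(1*7) = 250 - (-14)*√2*√(1*7)/9 = 250 - (-14)*√2*√7/9 = 250 - (-14)*√14/9 = 250 + 14*√14/9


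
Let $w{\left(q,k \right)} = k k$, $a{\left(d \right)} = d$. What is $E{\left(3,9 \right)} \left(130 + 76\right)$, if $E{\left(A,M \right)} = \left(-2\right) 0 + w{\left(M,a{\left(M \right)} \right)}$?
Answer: $16686$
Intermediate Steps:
$w{\left(q,k \right)} = k^{2}$
$E{\left(A,M \right)} = M^{2}$ ($E{\left(A,M \right)} = \left(-2\right) 0 + M^{2} = 0 + M^{2} = M^{2}$)
$E{\left(3,9 \right)} \left(130 + 76\right) = 9^{2} \left(130 + 76\right) = 81 \cdot 206 = 16686$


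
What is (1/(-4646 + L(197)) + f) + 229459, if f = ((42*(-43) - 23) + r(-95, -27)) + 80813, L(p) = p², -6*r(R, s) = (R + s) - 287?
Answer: 63238001927/204978 ≈ 3.0851e+5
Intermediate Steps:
r(R, s) = 287/6 - R/6 - s/6 (r(R, s) = -((R + s) - 287)/6 = -(-287 + R + s)/6 = 287/6 - R/6 - s/6)
f = 474313/6 (f = ((42*(-43) - 23) + (287/6 - ⅙*(-95) - ⅙*(-27))) + 80813 = ((-1806 - 23) + (287/6 + 95/6 + 9/2)) + 80813 = (-1829 + 409/6) + 80813 = -10565/6 + 80813 = 474313/6 ≈ 79052.)
(1/(-4646 + L(197)) + f) + 229459 = (1/(-4646 + 197²) + 474313/6) + 229459 = (1/(-4646 + 38809) + 474313/6) + 229459 = (1/34163 + 474313/6) + 229459 = 16203955025/204978 + 229459 = 63238001927/204978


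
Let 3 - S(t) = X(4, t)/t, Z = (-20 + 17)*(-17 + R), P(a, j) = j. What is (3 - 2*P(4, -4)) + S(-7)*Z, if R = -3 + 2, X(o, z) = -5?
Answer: 941/7 ≈ 134.43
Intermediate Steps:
R = -1
Z = 54 (Z = (-20 + 17)*(-17 - 1) = -3*(-18) = 54)
S(t) = 3 + 5/t (S(t) = 3 - (-5)/t = 3 + 5/t)
(3 - 2*P(4, -4)) + S(-7)*Z = (3 - 2*(-4)) + (3 + 5/(-7))*54 = (3 + 8) + (3 + 5*(-1/7))*54 = 11 + (3 - 5/7)*54 = 11 + (16/7)*54 = 11 + 864/7 = 941/7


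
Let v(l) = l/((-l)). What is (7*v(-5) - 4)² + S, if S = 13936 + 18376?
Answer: 32433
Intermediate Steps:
v(l) = -1 (v(l) = l*(-1/l) = -1)
S = 32312
(7*v(-5) - 4)² + S = (7*(-1) - 4)² + 32312 = (-7 - 4)² + 32312 = (-11)² + 32312 = 121 + 32312 = 32433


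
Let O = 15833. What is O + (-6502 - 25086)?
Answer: -15755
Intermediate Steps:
O + (-6502 - 25086) = 15833 + (-6502 - 25086) = 15833 - 31588 = -15755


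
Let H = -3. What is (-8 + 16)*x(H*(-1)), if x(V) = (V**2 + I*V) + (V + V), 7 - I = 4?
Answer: 192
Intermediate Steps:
I = 3 (I = 7 - 1*4 = 7 - 4 = 3)
x(V) = V**2 + 5*V (x(V) = (V**2 + 3*V) + (V + V) = (V**2 + 3*V) + 2*V = V**2 + 5*V)
(-8 + 16)*x(H*(-1)) = (-8 + 16)*((-3*(-1))*(5 - 3*(-1))) = 8*(3*(5 + 3)) = 8*(3*8) = 8*24 = 192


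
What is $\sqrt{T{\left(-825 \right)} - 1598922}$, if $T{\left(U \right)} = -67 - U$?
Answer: $2 i \sqrt{399541} \approx 1264.2 i$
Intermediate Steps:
$\sqrt{T{\left(-825 \right)} - 1598922} = \sqrt{\left(-67 - -825\right) - 1598922} = \sqrt{\left(-67 + 825\right) - 1598922} = \sqrt{758 - 1598922} = \sqrt{-1598164} = 2 i \sqrt{399541}$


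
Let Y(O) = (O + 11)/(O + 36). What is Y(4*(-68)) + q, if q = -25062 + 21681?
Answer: -797655/236 ≈ -3379.9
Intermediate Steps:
Y(O) = (11 + O)/(36 + O)
q = -3381
Y(4*(-68)) + q = (11 + 4*(-68))/(36 + 4*(-68)) - 3381 = (11 - 272)/(36 - 272) - 3381 = -261/(-236) - 3381 = -1/236*(-261) - 3381 = 261/236 - 3381 = -797655/236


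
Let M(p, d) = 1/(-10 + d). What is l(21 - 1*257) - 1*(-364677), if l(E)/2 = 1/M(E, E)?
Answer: 364185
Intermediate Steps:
l(E) = -20 + 2*E (l(E) = 2/(1/(-10 + E)) = 2*(-10 + E) = -20 + 2*E)
l(21 - 1*257) - 1*(-364677) = (-20 + 2*(21 - 1*257)) - 1*(-364677) = (-20 + 2*(21 - 257)) + 364677 = (-20 + 2*(-236)) + 364677 = (-20 - 472) + 364677 = -492 + 364677 = 364185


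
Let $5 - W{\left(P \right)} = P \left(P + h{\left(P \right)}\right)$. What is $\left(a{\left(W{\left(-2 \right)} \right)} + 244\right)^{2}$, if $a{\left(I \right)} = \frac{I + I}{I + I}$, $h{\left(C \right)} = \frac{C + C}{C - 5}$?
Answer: $60025$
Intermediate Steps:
$h{\left(C \right)} = \frac{2 C}{-5 + C}$
$W{\left(P \right)} = 5 - P \left(P + \frac{2 P}{-5 + P}\right)$
$a{\left(I \right)} = 1$ ($a{\left(I \right)} = \frac{2 I}{2 I} = 2 I \frac{1}{2 I} = 1$)
$\left(a{\left(W{\left(-2 \right)} \right)} + 244\right)^{2} = \left(1 + 244\right)^{2} = 245^{2} = 60025$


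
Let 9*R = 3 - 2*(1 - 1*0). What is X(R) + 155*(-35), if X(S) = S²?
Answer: -439424/81 ≈ -5425.0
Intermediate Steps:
R = ⅑ (R = (3 - 2*(1 - 1*0))/9 = (3 - 2*(1 + 0))/9 = (3 - 2*1)/9 = (3 - 2)/9 = (⅑)*1 = ⅑ ≈ 0.11111)
X(R) + 155*(-35) = (⅑)² + 155*(-35) = 1/81 - 5425 = -439424/81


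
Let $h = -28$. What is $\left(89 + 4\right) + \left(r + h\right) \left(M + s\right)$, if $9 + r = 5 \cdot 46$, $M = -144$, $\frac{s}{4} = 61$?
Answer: $19393$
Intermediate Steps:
$s = 244$ ($s = 4 \cdot 61 = 244$)
$r = 221$ ($r = -9 + 5 \cdot 46 = -9 + 230 = 221$)
$\left(89 + 4\right) + \left(r + h\right) \left(M + s\right) = \left(89 + 4\right) + \left(221 - 28\right) \left(-144 + 244\right) = 93 + 193 \cdot 100 = 93 + 19300 = 19393$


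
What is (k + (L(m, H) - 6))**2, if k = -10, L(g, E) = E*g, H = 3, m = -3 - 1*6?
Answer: 1849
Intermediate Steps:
m = -9 (m = -3 - 6 = -9)
(k + (L(m, H) - 6))**2 = (-10 + (3*(-9) - 6))**2 = (-10 + (-27 - 6))**2 = (-10 - 33)**2 = (-43)**2 = 1849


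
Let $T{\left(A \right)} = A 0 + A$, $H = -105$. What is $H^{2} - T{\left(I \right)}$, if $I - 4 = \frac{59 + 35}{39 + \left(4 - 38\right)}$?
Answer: $\frac{55011}{5} \approx 11002.0$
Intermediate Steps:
$I = \frac{114}{5}$ ($I = 4 + \frac{59 + 35}{39 + \left(4 - 38\right)} = 4 + \frac{94}{39 - 34} = 4 + \frac{94}{5} = \frac{114}{5} \approx 22.8$)
$T{\left(A \right)} = A$ ($T{\left(A \right)} = 0 + A = A$)
$H^{2} - T{\left(I \right)} = \left(-105\right)^{2} - \frac{114}{5} = 11025 - \frac{114}{5} = \frac{55011}{5}$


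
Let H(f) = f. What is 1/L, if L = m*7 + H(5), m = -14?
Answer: -1/93 ≈ -0.010753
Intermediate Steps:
L = -93 (L = -14*7 + 5 = -98 + 5 = -93)
1/L = 1/(-93) = -1/93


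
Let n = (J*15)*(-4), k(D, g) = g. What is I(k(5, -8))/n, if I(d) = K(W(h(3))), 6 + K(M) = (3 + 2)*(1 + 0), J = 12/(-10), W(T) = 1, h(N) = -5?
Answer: -1/72 ≈ -0.013889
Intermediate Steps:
J = -6/5 (J = 12*(-1/10) = -6/5 ≈ -1.2000)
K(M) = -1 (K(M) = -6 + (3 + 2)*(1 + 0) = -6 + 5*1 = -6 + 5 = -1)
n = 72 (n = -6/5*15*(-4) = -18*(-4) = 72)
I(d) = -1
I(k(5, -8))/n = -1/72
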